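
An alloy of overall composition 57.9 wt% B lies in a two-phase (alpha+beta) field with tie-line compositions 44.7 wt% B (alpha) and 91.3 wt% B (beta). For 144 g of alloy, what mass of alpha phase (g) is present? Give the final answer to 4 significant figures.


f_alpha = (C_beta - C0) / (C_beta - C_alpha)
f_alpha = (91.3 - 57.9) / (91.3 - 44.7) = 0.716738
m_alpha = f_alpha * m_total = 0.716738 * 144 = 103.2 g


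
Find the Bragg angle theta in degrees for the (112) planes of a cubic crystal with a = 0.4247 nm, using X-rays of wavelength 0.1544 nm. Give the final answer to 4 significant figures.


d = a / sqrt(h^2+k^2+l^2)
d = 0.4247 / sqrt(6) = 0.173383 nm
lambda = 2*d*sin(theta)  =>  sin(theta) = lambda / (2*d)
sin(theta) = 0.1544 / (2 * 0.173383) = 0.445257
theta = 26.44 deg


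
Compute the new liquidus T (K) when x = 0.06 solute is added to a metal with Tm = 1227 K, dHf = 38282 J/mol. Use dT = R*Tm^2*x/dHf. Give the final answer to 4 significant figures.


dT = R*Tm^2*x / dHf
dT = 8.314 * 1227^2 * 0.06 / 38282
dT = 19.618 K
T_new = 1227 - 19.618 = 1207 K


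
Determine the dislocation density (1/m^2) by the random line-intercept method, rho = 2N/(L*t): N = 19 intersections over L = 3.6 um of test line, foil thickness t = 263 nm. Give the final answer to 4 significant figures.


rho = 2N / (L * t)
L = 3.6 um = 3.6e-06 m, t = 263 nm = 2.63e-07 m
rho = 2 * 19 / (3.6e-06 * 2.63e-07)
rho = 4.014e+13 1/m^2


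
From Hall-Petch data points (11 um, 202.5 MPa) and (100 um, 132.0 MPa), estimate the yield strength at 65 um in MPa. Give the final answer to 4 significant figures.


sigma_y = sigma0 + k / sqrt(d)
1/sqrt(d1) = 1/sqrt(1.1e-05) = 301.511;  1/sqrt(d2) = 100
k = (sigma1 - sigma2) / (1/sqrt(d1) - 1/sqrt(d2)) = (202.5 - 132.0) / (301.511 - 100) = 0.349856 MPa*m^0.5
sigma0 = sigma1 - k/sqrt(d1) = 202.5 - 0.349856*301.511 = 97.0144 MPa
sigma_y(d3) = 97.0144 + 0.349856 / sqrt(6.5e-05) = 140.4 MPa


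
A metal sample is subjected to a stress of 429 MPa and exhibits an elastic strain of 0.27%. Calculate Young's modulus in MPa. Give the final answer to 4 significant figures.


E = sigma / epsilon
epsilon = 0.27% = 2.7e-03
E = 429 / 2.7e-03
E = 158900 MPa


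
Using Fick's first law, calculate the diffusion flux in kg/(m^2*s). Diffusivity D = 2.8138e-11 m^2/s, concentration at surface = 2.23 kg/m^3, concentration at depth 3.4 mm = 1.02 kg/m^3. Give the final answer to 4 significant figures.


J = -D * (dC/dx) = D * (C1 - C2) / dx
J = 2.8138e-11 * (2.23 - 1.02) / 3.4e-03
J = 1.001e-08 kg/(m^2*s)


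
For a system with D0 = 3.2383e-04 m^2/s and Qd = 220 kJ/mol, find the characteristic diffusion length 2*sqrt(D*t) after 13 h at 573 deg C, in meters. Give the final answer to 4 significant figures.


Step 1: D = D0 * exp(-Qd/(R*T))
T = 846.15 K
D = 3.2383e-04 * exp(-220e3 / (8.314 * 846.15)) = 8.48708e-18 m^2/s
Step 2: L = 2*sqrt(D*t)
t = 13 h = 46800 s
L = 2*sqrt(8.48708e-18 * 46800) = 1.26e-06 m


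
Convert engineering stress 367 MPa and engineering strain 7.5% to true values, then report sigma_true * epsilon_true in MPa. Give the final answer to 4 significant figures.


sigma_true = sigma_eng * (1 + epsilon_eng)
sigma_true = 367 * (1 + 0.075) = 394.525 MPa
epsilon_true = ln(1 + epsilon_eng)
epsilon_true = ln(1 + 0.075) = 0.0723207
sigma_true * epsilon_true = 394.525 * 0.0723207 = 28.53 MPa


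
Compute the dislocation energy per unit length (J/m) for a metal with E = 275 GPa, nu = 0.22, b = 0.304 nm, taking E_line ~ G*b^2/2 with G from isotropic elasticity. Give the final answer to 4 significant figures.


Step 1: G = E / (2*(1+nu))
G = 275 / (2*(1+0.22)) = 112.705 GPa = 1.12705e+11 Pa
Step 2: E_line = G*b^2/2
b = 0.304 nm = 3.04e-10 m
E_line = 0.5 * 1.12705e+11 * (3.04e-10)^2 = 5.208e-09 J/m


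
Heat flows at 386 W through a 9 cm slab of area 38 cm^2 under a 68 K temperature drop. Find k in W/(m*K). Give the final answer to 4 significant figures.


k = Q*L / (A*dT)
L = 0.09 m, A = 3.8e-03 m^2
k = 386 * 0.09 / (3.8e-03 * 68)
k = 134.4 W/(m*K)


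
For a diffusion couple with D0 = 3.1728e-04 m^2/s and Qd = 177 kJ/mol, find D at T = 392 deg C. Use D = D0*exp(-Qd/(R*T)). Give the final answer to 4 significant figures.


D = D0 * exp(-Qd / (R*T))
T = 665.15 K
D = 3.1728e-04 * exp(-177e3 / (8.314 * 665.15))
D = 3.99e-18 m^2/s


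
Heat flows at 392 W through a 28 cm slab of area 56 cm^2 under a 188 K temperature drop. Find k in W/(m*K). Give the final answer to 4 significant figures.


k = Q*L / (A*dT)
L = 0.28 m, A = 5.6e-03 m^2
k = 392 * 0.28 / (5.6e-03 * 188)
k = 104.3 W/(m*K)


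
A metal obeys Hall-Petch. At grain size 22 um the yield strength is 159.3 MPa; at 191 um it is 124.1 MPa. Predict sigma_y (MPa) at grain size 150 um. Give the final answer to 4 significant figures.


sigma_y = sigma0 + k / sqrt(d)
1/sqrt(d1) = 1/sqrt(2.2e-05) = 213.201;  1/sqrt(d2) = 72.3575
k = (sigma1 - sigma2) / (1/sqrt(d1) - 1/sqrt(d2)) = (159.3 - 124.1) / (213.201 - 72.3575) = 0.249923 MPa*m^0.5
sigma0 = sigma1 - k/sqrt(d1) = 159.3 - 0.249923*213.201 = 106.016 MPa
sigma_y(d3) = 106.016 + 0.249923 / sqrt(1.5e-04) = 126.4 MPa


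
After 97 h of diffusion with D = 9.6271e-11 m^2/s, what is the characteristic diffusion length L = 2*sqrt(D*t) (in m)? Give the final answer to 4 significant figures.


t = 97 hr = 349200 s
Diffusion length = 2*sqrt(D*t)
= 2*sqrt(9.6271e-11 * 349200)
= 0.0116 m


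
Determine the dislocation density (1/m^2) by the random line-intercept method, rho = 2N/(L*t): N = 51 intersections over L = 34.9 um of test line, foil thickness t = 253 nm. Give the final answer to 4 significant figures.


rho = 2N / (L * t)
L = 34.9 um = 3.49e-05 m, t = 253 nm = 2.53e-07 m
rho = 2 * 51 / (3.49e-05 * 2.53e-07)
rho = 1.155e+13 1/m^2


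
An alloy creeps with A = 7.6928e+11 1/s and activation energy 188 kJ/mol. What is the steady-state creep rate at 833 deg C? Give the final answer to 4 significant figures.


rate = A * exp(-Q / (R*T))
T = 833 + 273.15 = 1106.15 K
rate = 7.6928e+11 * exp(-188e3 / (8.314 * 1106.15))
rate = 1019 1/s


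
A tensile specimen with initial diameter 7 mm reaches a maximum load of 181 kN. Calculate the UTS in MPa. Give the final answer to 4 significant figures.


A0 = pi*(d/2)^2 = pi*(7/2)^2 = 38.4845 mm^2
UTS = F_max / A0 = 181*1000 / 38.4845
UTS = 4703 MPa


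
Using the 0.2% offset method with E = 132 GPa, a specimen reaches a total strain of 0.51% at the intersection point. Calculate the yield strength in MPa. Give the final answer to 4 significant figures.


Offset strain = 0.002
Elastic strain at yield = total_strain - offset = 5.1e-03 - 0.002 = 3.1e-03
sigma_y = E * elastic_strain = 132000 * 3.1e-03
sigma_y = 409.2 MPa


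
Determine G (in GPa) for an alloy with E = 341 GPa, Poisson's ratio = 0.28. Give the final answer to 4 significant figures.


G = E / (2*(1+nu))
G = 341 / (2*(1+0.28))
G = 133.2 GPa


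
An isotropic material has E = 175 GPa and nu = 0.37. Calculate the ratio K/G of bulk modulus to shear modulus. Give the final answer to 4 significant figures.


G = E / (2*(1+nu))
G = 175 / (2*(1+0.37)) = 63.8686 GPa
K = E / (3*(1-2*nu))
K = 175 / (3*(1-2*0.37)) = 224.359 GPa
K/G = 224.359 / 63.8686 = 3.513


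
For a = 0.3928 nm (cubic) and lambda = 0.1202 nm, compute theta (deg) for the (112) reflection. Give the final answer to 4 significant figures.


d = a / sqrt(h^2+k^2+l^2)
d = 0.3928 / sqrt(6) = 0.16036 nm
lambda = 2*d*sin(theta)  =>  sin(theta) = lambda / (2*d)
sin(theta) = 0.1202 / (2 * 0.16036) = 0.374782
theta = 22.01 deg


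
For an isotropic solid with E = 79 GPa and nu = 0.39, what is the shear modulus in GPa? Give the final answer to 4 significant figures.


G = E / (2*(1+nu))
G = 79 / (2*(1+0.39))
G = 28.42 GPa


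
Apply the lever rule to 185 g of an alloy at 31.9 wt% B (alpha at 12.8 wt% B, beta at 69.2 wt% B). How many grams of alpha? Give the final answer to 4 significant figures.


f_alpha = (C_beta - C0) / (C_beta - C_alpha)
f_alpha = (69.2 - 31.9) / (69.2 - 12.8) = 0.661348
m_alpha = f_alpha * m_total = 0.661348 * 185 = 122.3 g


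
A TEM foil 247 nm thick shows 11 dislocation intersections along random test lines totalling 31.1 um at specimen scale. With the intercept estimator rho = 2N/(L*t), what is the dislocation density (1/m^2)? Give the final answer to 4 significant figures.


rho = 2N / (L * t)
L = 31.1 um = 3.11e-05 m, t = 247 nm = 2.47e-07 m
rho = 2 * 11 / (3.11e-05 * 2.47e-07)
rho = 2.864e+12 1/m^2


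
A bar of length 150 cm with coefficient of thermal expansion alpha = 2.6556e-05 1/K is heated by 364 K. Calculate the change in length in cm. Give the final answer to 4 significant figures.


dL = L0 * alpha * dT
dL = 150 * 2.6556e-05 * 364
dL = 1.45 cm


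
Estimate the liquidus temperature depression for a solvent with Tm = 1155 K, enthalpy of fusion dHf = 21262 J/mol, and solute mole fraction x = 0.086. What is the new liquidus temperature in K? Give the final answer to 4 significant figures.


dT = R*Tm^2*x / dHf
dT = 8.314 * 1155^2 * 0.086 / 21262
dT = 44.8609 K
T_new = 1155 - 44.8609 = 1110 K


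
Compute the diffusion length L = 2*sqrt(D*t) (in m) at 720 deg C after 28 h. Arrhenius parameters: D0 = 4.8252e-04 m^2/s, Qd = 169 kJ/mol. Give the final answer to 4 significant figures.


Step 1: D = D0 * exp(-Qd/(R*T))
T = 993.15 K
D = 4.8252e-04 * exp(-169e3 / (8.314 * 993.15)) = 6.23238e-13 m^2/s
Step 2: L = 2*sqrt(D*t)
t = 28 h = 100800 s
L = 2*sqrt(6.23238e-13 * 100800) = 5.013e-04 m


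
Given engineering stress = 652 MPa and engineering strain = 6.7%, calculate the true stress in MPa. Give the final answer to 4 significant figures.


sigma_true = sigma_eng * (1 + epsilon_eng)
sigma_true = 652 * (1 + 0.067)
sigma_true = 695.7 MPa


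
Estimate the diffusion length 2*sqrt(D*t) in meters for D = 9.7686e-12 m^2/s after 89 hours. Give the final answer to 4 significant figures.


t = 89 hr = 320400 s
Diffusion length = 2*sqrt(D*t)
= 2*sqrt(9.7686e-12 * 320400)
= 3.538e-03 m


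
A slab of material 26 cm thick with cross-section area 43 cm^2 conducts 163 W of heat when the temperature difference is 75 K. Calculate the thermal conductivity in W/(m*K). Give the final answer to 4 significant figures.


k = Q*L / (A*dT)
L = 0.26 m, A = 4.3e-03 m^2
k = 163 * 0.26 / (4.3e-03 * 75)
k = 131.4 W/(m*K)


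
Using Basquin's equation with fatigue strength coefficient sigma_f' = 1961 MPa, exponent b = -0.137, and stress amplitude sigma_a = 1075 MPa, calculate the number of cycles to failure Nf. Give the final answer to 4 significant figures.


sigma_a = sigma_f' * (2*Nf)^b
2*Nf = (sigma_a / sigma_f')^(1/b)
2*Nf = (1075 / 1961)^(1/-0.137)
2*Nf = 80.4663
Nf = 40.23 cycles


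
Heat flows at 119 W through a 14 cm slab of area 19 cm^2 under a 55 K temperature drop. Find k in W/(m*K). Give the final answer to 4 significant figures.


k = Q*L / (A*dT)
L = 0.14 m, A = 1.9e-03 m^2
k = 119 * 0.14 / (1.9e-03 * 55)
k = 159.4 W/(m*K)


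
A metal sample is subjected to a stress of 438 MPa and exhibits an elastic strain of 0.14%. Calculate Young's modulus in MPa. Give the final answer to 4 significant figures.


E = sigma / epsilon
epsilon = 0.14% = 1.4e-03
E = 438 / 1.4e-03
E = 312900 MPa


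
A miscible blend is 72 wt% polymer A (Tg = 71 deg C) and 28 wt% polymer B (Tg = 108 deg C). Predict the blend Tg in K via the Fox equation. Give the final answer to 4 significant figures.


1/Tg = w1/Tg1 + w2/Tg2 (in Kelvin)
Tg1 = 344.15 K, Tg2 = 381.15 K
1/Tg = 0.72/344.15 + 0.28/381.15
Tg = 353.8 K


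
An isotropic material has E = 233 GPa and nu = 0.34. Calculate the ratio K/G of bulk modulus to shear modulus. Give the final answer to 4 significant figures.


G = E / (2*(1+nu))
G = 233 / (2*(1+0.34)) = 86.9403 GPa
K = E / (3*(1-2*nu))
K = 233 / (3*(1-2*0.34)) = 242.708 GPa
K/G = 242.708 / 86.9403 = 2.792


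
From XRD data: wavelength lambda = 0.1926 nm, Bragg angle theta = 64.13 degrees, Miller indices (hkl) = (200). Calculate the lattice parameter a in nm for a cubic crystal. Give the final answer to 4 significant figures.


d = lambda / (2*sin(theta))
d = 0.1926 / (2*sin(64.13 deg))
d = 0.107025 nm
a = d * sqrt(h^2+k^2+l^2) = 0.107025 * sqrt(4)
a = 0.2141 nm


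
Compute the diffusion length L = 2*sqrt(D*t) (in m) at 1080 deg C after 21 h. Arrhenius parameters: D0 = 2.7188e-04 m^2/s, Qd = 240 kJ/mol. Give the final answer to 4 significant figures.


Step 1: D = D0 * exp(-Qd/(R*T))
T = 1353.15 K
D = 2.7188e-04 * exp(-240e3 / (8.314 * 1353.15)) = 1.47741e-13 m^2/s
Step 2: L = 2*sqrt(D*t)
t = 21 h = 75600 s
L = 2*sqrt(1.47741e-13 * 75600) = 2.114e-04 m


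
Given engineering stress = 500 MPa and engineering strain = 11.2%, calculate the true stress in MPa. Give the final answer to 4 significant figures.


sigma_true = sigma_eng * (1 + epsilon_eng)
sigma_true = 500 * (1 + 0.112)
sigma_true = 556 MPa


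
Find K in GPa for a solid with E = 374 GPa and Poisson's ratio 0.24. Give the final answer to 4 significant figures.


K = E / (3*(1-2*nu))
K = 374 / (3*(1-2*0.24))
K = 239.7 GPa


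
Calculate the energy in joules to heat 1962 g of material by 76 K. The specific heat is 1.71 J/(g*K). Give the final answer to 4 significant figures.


Q = m * cp * dT
Q = 1962 * 1.71 * 76
Q = 255000 J


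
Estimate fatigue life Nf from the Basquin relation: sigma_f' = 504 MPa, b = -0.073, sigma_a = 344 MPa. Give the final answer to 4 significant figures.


sigma_a = sigma_f' * (2*Nf)^b
2*Nf = (sigma_a / sigma_f')^(1/b)
2*Nf = (344 / 504)^(1/-0.073)
2*Nf = 187.163
Nf = 93.58 cycles


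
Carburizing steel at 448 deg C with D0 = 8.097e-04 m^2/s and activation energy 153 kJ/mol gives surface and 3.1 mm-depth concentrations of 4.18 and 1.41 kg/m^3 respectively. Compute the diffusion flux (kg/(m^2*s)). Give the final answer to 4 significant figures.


Step 1: D = D0 * exp(-Qd/(R*T))
T = 448 + 273.15 = 721.15 K
D = 8.097e-04 * exp(-153e3 / (8.314 * 721.15)) = 6.6952e-15 m^2/s
Step 2: J = D * (C1 - C2) / dx
J = 6.6952e-15 * (4.18 - 1.41) / 3.1e-03
J = 5.982e-12 kg/(m^2*s)


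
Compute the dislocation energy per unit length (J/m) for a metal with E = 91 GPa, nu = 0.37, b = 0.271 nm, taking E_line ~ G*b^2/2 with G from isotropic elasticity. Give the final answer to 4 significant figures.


Step 1: G = E / (2*(1+nu))
G = 91 / (2*(1+0.37)) = 33.2117 GPa = 3.32117e+10 Pa
Step 2: E_line = G*b^2/2
b = 0.271 nm = 2.71e-10 m
E_line = 0.5 * 3.32117e+10 * (2.71e-10)^2 = 1.22e-09 J/m


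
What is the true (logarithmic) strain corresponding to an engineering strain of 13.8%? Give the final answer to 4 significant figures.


epsilon_true = ln(1 + epsilon_eng)
epsilon_true = ln(1 + 0.138)
epsilon_true = 0.1293


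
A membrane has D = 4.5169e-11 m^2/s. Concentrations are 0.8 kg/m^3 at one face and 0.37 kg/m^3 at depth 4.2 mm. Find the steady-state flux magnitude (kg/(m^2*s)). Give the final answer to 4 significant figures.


J = -D * (dC/dx) = D * (C1 - C2) / dx
J = 4.5169e-11 * (0.8 - 0.37) / 4.2e-03
J = 4.624e-09 kg/(m^2*s)


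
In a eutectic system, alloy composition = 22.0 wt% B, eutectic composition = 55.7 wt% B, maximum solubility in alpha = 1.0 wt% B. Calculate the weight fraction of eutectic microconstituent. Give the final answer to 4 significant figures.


f_primary = (C_e - C0) / (C_e - C_alpha_max)
f_primary = (55.7 - 22.0) / (55.7 - 1.0)
f_primary = 0.616088
f_eutectic = 1 - 0.616088 = 0.3839


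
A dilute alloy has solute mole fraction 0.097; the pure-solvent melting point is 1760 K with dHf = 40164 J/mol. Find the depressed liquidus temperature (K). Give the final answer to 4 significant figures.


dT = R*Tm^2*x / dHf
dT = 8.314 * 1760^2 * 0.097 / 40164
dT = 62.1971 K
T_new = 1760 - 62.1971 = 1698 K


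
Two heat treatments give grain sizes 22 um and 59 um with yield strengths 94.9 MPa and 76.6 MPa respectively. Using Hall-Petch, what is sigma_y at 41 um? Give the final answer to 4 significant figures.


sigma_y = sigma0 + k / sqrt(d)
1/sqrt(d1) = 1/sqrt(2.2e-05) = 213.201;  1/sqrt(d2) = 130.189
k = (sigma1 - sigma2) / (1/sqrt(d1) - 1/sqrt(d2)) = (94.9 - 76.6) / (213.201 - 130.189) = 0.220451 MPa*m^0.5
sigma0 = sigma1 - k/sqrt(d1) = 94.9 - 0.220451*213.201 = 47.8998 MPa
sigma_y(d3) = 47.8998 + 0.220451 / sqrt(4.1e-05) = 82.33 MPa


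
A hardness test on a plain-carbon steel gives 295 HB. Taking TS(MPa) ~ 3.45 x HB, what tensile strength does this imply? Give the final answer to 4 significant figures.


TS (MPa) = 3.45 * HB
TS = 3.45 * 295
TS = 1018 MPa


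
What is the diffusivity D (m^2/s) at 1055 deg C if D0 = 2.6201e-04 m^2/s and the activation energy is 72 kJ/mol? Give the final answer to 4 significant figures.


D = D0 * exp(-Qd / (R*T))
T = 1328.15 K
D = 2.6201e-04 * exp(-72e3 / (8.314 * 1328.15))
D = 3.86e-07 m^2/s


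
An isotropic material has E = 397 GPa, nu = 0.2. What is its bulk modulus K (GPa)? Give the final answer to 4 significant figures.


K = E / (3*(1-2*nu))
K = 397 / (3*(1-2*0.2))
K = 220.6 GPa


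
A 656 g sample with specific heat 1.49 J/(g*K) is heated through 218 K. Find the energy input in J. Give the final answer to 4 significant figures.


Q = m * cp * dT
Q = 656 * 1.49 * 218
Q = 213100 J


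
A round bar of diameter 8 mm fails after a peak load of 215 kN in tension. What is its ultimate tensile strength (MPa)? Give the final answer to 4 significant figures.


A0 = pi*(d/2)^2 = pi*(8/2)^2 = 50.2655 mm^2
UTS = F_max / A0 = 215*1000 / 50.2655
UTS = 4277 MPa


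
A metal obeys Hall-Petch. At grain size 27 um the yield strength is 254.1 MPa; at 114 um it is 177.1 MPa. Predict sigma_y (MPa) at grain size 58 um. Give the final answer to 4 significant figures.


sigma_y = sigma0 + k / sqrt(d)
1/sqrt(d1) = 1/sqrt(2.7e-05) = 192.45;  1/sqrt(d2) = 93.6586
k = (sigma1 - sigma2) / (1/sqrt(d1) - 1/sqrt(d2)) = (254.1 - 177.1) / (192.45 - 93.6586) = 0.779419 MPa*m^0.5
sigma0 = sigma1 - k/sqrt(d1) = 254.1 - 0.779419*192.45 = 104.101 MPa
sigma_y(d3) = 104.101 + 0.779419 / sqrt(5.8e-05) = 206.4 MPa


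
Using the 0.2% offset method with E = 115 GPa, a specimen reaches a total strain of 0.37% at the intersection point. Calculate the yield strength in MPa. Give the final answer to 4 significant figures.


Offset strain = 0.002
Elastic strain at yield = total_strain - offset = 3.7e-03 - 0.002 = 1.7e-03
sigma_y = E * elastic_strain = 115000 * 1.7e-03
sigma_y = 195.5 MPa


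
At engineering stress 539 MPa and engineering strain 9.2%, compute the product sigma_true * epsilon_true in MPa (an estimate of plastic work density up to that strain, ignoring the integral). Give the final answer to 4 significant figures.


sigma_true = sigma_eng * (1 + epsilon_eng)
sigma_true = 539 * (1 + 0.092) = 588.588 MPa
epsilon_true = ln(1 + epsilon_eng)
epsilon_true = ln(1 + 0.092) = 0.0880109
sigma_true * epsilon_true = 588.588 * 0.0880109 = 51.8 MPa


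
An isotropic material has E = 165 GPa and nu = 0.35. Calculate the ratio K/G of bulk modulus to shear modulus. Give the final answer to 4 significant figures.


G = E / (2*(1+nu))
G = 165 / (2*(1+0.35)) = 61.1111 GPa
K = E / (3*(1-2*nu))
K = 165 / (3*(1-2*0.35)) = 183.333 GPa
K/G = 183.333 / 61.1111 = 3


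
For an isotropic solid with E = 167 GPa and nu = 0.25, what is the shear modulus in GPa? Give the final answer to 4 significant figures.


G = E / (2*(1+nu))
G = 167 / (2*(1+0.25))
G = 66.8 GPa


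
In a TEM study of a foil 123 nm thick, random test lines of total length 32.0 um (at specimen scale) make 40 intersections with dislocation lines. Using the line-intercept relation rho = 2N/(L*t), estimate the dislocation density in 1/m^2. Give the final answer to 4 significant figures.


rho = 2N / (L * t)
L = 32.0 um = 3.2e-05 m, t = 123 nm = 1.23e-07 m
rho = 2 * 40 / (3.2e-05 * 1.23e-07)
rho = 2.033e+13 1/m^2


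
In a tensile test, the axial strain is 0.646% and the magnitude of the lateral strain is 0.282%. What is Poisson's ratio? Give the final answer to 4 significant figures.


nu = -epsilon_lat / epsilon_axial
Lateral strain is contraction (negative), so using magnitudes:
nu = 0.282 / 0.646
nu = 0.4365


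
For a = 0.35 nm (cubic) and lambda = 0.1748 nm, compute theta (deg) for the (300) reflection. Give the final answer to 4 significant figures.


d = a / sqrt(h^2+k^2+l^2)
d = 0.35 / sqrt(9) = 0.116667 nm
lambda = 2*d*sin(theta)  =>  sin(theta) = lambda / (2*d)
sin(theta) = 0.1748 / (2 * 0.116667) = 0.749143
theta = 48.52 deg


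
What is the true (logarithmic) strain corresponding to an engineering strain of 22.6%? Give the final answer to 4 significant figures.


epsilon_true = ln(1 + epsilon_eng)
epsilon_true = ln(1 + 0.226)
epsilon_true = 0.2038


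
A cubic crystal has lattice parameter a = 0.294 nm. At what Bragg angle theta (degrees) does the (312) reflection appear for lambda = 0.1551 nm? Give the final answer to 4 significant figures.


d = a / sqrt(h^2+k^2+l^2)
d = 0.294 / sqrt(14) = 0.0785748 nm
lambda = 2*d*sin(theta)  =>  sin(theta) = lambda / (2*d)
sin(theta) = 0.1551 / (2 * 0.0785748) = 0.986958
theta = 80.74 deg


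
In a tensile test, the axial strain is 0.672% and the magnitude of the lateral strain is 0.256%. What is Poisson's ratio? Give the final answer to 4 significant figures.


nu = -epsilon_lat / epsilon_axial
Lateral strain is contraction (negative), so using magnitudes:
nu = 0.256 / 0.672
nu = 0.381


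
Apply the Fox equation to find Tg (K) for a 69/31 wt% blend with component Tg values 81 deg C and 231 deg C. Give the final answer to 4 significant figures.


1/Tg = w1/Tg1 + w2/Tg2 (in Kelvin)
Tg1 = 354.15 K, Tg2 = 504.15 K
1/Tg = 0.69/354.15 + 0.31/504.15
Tg = 390.1 K


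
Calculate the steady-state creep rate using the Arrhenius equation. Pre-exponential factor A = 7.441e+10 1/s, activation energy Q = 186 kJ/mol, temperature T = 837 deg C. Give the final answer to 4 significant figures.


rate = A * exp(-Q / (R*T))
T = 837 + 273.15 = 1110.15 K
rate = 7.441e+10 * exp(-186e3 / (8.314 * 1110.15))
rate = 131.7 1/s


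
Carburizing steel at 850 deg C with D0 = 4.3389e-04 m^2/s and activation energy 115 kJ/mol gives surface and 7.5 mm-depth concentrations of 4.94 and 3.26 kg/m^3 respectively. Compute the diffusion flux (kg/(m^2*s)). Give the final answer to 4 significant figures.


Step 1: D = D0 * exp(-Qd/(R*T))
T = 850 + 273.15 = 1123.15 K
D = 4.3389e-04 * exp(-115e3 / (8.314 * 1123.15)) = 1.94469e-09 m^2/s
Step 2: J = D * (C1 - C2) / dx
J = 1.94469e-09 * (4.94 - 3.26) / 7.5e-03
J = 4.356e-07 kg/(m^2*s)


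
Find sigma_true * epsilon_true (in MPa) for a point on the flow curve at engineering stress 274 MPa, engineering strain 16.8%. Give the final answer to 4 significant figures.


sigma_true = sigma_eng * (1 + epsilon_eng)
sigma_true = 274 * (1 + 0.168) = 320.032 MPa
epsilon_true = ln(1 + epsilon_eng)
epsilon_true = ln(1 + 0.168) = 0.155293
sigma_true * epsilon_true = 320.032 * 0.155293 = 49.7 MPa


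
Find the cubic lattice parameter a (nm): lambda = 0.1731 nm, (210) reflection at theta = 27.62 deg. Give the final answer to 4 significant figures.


d = lambda / (2*sin(theta))
d = 0.1731 / (2*sin(27.62 deg))
d = 0.186689 nm
a = d * sqrt(h^2+k^2+l^2) = 0.186689 * sqrt(5)
a = 0.4174 nm


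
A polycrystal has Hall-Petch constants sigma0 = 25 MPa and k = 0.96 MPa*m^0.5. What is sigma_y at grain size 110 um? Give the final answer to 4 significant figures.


sigma_y = sigma0 + k / sqrt(d)
d = 110 um = 1.1e-04 m
sigma_y = 25 + 0.96 / sqrt(1.1e-04)
sigma_y = 116.5 MPa


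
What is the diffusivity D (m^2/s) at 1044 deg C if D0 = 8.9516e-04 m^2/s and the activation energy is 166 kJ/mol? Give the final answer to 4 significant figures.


D = D0 * exp(-Qd / (R*T))
T = 1317.15 K
D = 8.9516e-04 * exp(-166e3 / (8.314 * 1317.15))
D = 2.336e-10 m^2/s


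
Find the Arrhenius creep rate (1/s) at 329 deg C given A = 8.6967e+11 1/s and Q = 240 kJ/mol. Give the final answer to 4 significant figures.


rate = A * exp(-Q / (R*T))
T = 329 + 273.15 = 602.15 K
rate = 8.6967e+11 * exp(-240e3 / (8.314 * 602.15))
rate = 1.316e-09 1/s


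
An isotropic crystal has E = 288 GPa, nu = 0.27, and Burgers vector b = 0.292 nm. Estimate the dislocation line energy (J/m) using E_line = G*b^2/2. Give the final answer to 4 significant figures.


Step 1: G = E / (2*(1+nu))
G = 288 / (2*(1+0.27)) = 113.386 GPa = 1.13386e+11 Pa
Step 2: E_line = G*b^2/2
b = 0.292 nm = 2.92e-10 m
E_line = 0.5 * 1.13386e+11 * (2.92e-10)^2 = 4.834e-09 J/m


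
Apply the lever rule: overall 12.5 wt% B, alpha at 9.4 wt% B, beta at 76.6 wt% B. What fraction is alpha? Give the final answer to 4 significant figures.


f_alpha = (C_beta - C0) / (C_beta - C_alpha)
f_alpha = (76.6 - 12.5) / (76.6 - 9.4)
f_alpha = 0.9539


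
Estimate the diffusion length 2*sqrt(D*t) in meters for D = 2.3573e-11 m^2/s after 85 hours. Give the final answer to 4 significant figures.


t = 85 hr = 306000 s
Diffusion length = 2*sqrt(D*t)
= 2*sqrt(2.3573e-11 * 306000)
= 5.372e-03 m


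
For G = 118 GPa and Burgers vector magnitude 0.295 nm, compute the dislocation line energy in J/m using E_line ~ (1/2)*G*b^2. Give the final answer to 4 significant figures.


E = G*b^2/2
b = 0.295 nm = 2.95e-10 m
G = 118 GPa = 1.18e+11 Pa
E = 0.5 * 1.18e+11 * (2.95e-10)^2
E = 5.134e-09 J/m


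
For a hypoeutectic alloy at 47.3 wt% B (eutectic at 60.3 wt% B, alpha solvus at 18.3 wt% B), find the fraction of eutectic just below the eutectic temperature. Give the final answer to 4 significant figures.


f_primary = (C_e - C0) / (C_e - C_alpha_max)
f_primary = (60.3 - 47.3) / (60.3 - 18.3)
f_primary = 0.309524
f_eutectic = 1 - 0.309524 = 0.6905


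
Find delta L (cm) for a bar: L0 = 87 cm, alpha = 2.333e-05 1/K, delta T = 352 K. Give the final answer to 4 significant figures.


dL = L0 * alpha * dT
dL = 87 * 2.333e-05 * 352
dL = 0.7145 cm


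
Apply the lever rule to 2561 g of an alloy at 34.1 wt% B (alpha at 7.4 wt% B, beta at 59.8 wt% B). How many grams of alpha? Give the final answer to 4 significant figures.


f_alpha = (C_beta - C0) / (C_beta - C_alpha)
f_alpha = (59.8 - 34.1) / (59.8 - 7.4) = 0.490458
m_alpha = f_alpha * m_total = 0.490458 * 2561 = 1256 g


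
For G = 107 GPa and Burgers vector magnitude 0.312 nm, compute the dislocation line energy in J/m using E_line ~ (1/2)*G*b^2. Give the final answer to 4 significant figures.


E = G*b^2/2
b = 0.312 nm = 3.12e-10 m
G = 107 GPa = 1.07e+11 Pa
E = 0.5 * 1.07e+11 * (3.12e-10)^2
E = 5.208e-09 J/m


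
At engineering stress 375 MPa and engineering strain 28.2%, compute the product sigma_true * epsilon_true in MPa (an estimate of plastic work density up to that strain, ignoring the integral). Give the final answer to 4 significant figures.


sigma_true = sigma_eng * (1 + epsilon_eng)
sigma_true = 375 * (1 + 0.282) = 480.75 MPa
epsilon_true = ln(1 + epsilon_eng)
epsilon_true = ln(1 + 0.282) = 0.248421
sigma_true * epsilon_true = 480.75 * 0.248421 = 119.4 MPa


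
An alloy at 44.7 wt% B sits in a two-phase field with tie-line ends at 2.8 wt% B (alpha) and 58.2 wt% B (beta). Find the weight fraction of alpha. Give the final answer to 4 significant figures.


f_alpha = (C_beta - C0) / (C_beta - C_alpha)
f_alpha = (58.2 - 44.7) / (58.2 - 2.8)
f_alpha = 0.2437


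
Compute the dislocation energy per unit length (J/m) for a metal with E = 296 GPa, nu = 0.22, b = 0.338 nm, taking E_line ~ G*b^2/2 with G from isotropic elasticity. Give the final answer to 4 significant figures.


Step 1: G = E / (2*(1+nu))
G = 296 / (2*(1+0.22)) = 121.311 GPa = 1.21311e+11 Pa
Step 2: E_line = G*b^2/2
b = 0.338 nm = 3.38e-10 m
E_line = 0.5 * 1.21311e+11 * (3.38e-10)^2 = 6.93e-09 J/m


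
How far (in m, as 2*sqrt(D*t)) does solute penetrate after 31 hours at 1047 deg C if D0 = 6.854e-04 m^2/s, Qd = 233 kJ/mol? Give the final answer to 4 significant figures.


Step 1: D = D0 * exp(-Qd/(R*T))
T = 1320.15 K
D = 6.854e-04 * exp(-233e3 / (8.314 * 1320.15)) = 4.13479e-13 m^2/s
Step 2: L = 2*sqrt(D*t)
t = 31 h = 111600 s
L = 2*sqrt(4.13479e-13 * 111600) = 4.296e-04 m


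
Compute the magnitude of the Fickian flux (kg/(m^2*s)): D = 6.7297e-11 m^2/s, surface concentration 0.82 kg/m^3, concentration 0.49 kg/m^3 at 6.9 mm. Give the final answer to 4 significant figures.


J = -D * (dC/dx) = D * (C1 - C2) / dx
J = 6.7297e-11 * (0.82 - 0.49) / 6.9e-03
J = 3.219e-09 kg/(m^2*s)


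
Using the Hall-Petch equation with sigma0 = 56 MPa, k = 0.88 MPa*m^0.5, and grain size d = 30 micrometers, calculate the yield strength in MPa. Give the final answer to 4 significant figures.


sigma_y = sigma0 + k / sqrt(d)
d = 30 um = 3e-05 m
sigma_y = 56 + 0.88 / sqrt(3e-05)
sigma_y = 216.7 MPa


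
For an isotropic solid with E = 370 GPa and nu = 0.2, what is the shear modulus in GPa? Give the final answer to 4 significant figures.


G = E / (2*(1+nu))
G = 370 / (2*(1+0.2))
G = 154.2 GPa


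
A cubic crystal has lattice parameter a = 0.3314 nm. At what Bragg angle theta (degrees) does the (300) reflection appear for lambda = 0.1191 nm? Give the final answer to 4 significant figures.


d = a / sqrt(h^2+k^2+l^2)
d = 0.3314 / sqrt(9) = 0.110467 nm
lambda = 2*d*sin(theta)  =>  sin(theta) = lambda / (2*d)
sin(theta) = 0.1191 / (2 * 0.110467) = 0.539077
theta = 32.62 deg


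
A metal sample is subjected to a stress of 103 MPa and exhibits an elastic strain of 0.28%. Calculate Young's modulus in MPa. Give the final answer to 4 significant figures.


E = sigma / epsilon
epsilon = 0.28% = 2.8e-03
E = 103 / 2.8e-03
E = 36790 MPa


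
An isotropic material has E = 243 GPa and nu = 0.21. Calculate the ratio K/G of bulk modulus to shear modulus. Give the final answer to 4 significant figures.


G = E / (2*(1+nu))
G = 243 / (2*(1+0.21)) = 100.413 GPa
K = E / (3*(1-2*nu))
K = 243 / (3*(1-2*0.21)) = 139.655 GPa
K/G = 139.655 / 100.413 = 1.391


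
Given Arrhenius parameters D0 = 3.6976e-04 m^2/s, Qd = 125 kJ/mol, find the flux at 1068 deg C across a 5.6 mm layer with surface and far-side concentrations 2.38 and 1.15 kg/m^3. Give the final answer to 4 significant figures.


Step 1: D = D0 * exp(-Qd/(R*T))
T = 1068 + 273.15 = 1341.15 K
D = 3.6976e-04 * exp(-125e3 / (8.314 * 1341.15)) = 5.00366e-09 m^2/s
Step 2: J = D * (C1 - C2) / dx
J = 5.00366e-09 * (2.38 - 1.15) / 5.6e-03
J = 1.099e-06 kg/(m^2*s)


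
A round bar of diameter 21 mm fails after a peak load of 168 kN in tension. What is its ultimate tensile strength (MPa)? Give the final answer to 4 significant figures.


A0 = pi*(d/2)^2 = pi*(21/2)^2 = 346.361 mm^2
UTS = F_max / A0 = 168*1000 / 346.361
UTS = 485 MPa


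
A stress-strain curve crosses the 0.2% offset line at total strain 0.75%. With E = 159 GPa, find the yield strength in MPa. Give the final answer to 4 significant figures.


Offset strain = 0.002
Elastic strain at yield = total_strain - offset = 7.5e-03 - 0.002 = 5.5e-03
sigma_y = E * elastic_strain = 159000 * 5.5e-03
sigma_y = 874.5 MPa


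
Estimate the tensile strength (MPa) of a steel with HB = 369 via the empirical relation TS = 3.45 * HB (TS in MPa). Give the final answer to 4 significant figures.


TS (MPa) = 3.45 * HB
TS = 3.45 * 369
TS = 1273 MPa


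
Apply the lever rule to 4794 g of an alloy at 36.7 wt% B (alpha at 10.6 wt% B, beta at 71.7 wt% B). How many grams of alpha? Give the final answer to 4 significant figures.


f_alpha = (C_beta - C0) / (C_beta - C_alpha)
f_alpha = (71.7 - 36.7) / (71.7 - 10.6) = 0.572831
m_alpha = f_alpha * m_total = 0.572831 * 4794 = 2746 g


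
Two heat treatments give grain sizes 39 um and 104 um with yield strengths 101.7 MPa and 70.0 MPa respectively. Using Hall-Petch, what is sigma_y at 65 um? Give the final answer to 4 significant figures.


sigma_y = sigma0 + k / sqrt(d)
1/sqrt(d1) = 1/sqrt(3.9e-05) = 160.128;  1/sqrt(d2) = 98.0581
k = (sigma1 - sigma2) / (1/sqrt(d1) - 1/sqrt(d2)) = (101.7 - 70.0) / (160.128 - 98.0581) = 0.510713 MPa*m^0.5
sigma0 = sigma1 - k/sqrt(d1) = 101.7 - 0.510713*160.128 = 19.9205 MPa
sigma_y(d3) = 19.9205 + 0.510713 / sqrt(6.5e-05) = 83.27 MPa


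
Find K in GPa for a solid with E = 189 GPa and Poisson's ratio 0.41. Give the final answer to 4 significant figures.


K = E / (3*(1-2*nu))
K = 189 / (3*(1-2*0.41))
K = 350 GPa


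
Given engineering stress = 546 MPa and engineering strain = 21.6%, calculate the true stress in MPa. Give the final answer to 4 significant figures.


sigma_true = sigma_eng * (1 + epsilon_eng)
sigma_true = 546 * (1 + 0.216)
sigma_true = 663.9 MPa


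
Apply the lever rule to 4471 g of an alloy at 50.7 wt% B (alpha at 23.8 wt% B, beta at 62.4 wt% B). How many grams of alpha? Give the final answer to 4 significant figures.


f_alpha = (C_beta - C0) / (C_beta - C_alpha)
f_alpha = (62.4 - 50.7) / (62.4 - 23.8) = 0.303109
m_alpha = f_alpha * m_total = 0.303109 * 4471 = 1355 g


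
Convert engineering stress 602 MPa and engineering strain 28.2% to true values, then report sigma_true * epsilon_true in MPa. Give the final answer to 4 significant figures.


sigma_true = sigma_eng * (1 + epsilon_eng)
sigma_true = 602 * (1 + 0.282) = 771.764 MPa
epsilon_true = ln(1 + epsilon_eng)
epsilon_true = ln(1 + 0.282) = 0.248421
sigma_true * epsilon_true = 771.764 * 0.248421 = 191.7 MPa


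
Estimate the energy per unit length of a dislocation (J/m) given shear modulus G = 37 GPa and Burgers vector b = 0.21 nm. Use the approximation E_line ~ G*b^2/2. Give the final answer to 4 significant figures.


E = G*b^2/2
b = 0.21 nm = 2.1e-10 m
G = 37 GPa = 3.7e+10 Pa
E = 0.5 * 3.7e+10 * (2.1e-10)^2
E = 8.159e-10 J/m


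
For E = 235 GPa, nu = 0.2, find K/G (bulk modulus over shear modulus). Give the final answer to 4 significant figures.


G = E / (2*(1+nu))
G = 235 / (2*(1+0.2)) = 97.9167 GPa
K = E / (3*(1-2*nu))
K = 235 / (3*(1-2*0.2)) = 130.556 GPa
K/G = 130.556 / 97.9167 = 1.333


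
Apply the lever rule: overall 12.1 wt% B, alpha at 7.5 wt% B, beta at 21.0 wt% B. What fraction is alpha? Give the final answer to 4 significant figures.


f_alpha = (C_beta - C0) / (C_beta - C_alpha)
f_alpha = (21.0 - 12.1) / (21.0 - 7.5)
f_alpha = 0.6593


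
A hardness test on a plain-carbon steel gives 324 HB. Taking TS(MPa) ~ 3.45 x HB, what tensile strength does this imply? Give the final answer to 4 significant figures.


TS (MPa) = 3.45 * HB
TS = 3.45 * 324
TS = 1118 MPa


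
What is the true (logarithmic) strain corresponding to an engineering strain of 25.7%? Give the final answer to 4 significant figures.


epsilon_true = ln(1 + epsilon_eng)
epsilon_true = ln(1 + 0.257)
epsilon_true = 0.2287


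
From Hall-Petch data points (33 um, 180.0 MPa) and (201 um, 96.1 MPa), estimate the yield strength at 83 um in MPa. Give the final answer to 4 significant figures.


sigma_y = sigma0 + k / sqrt(d)
1/sqrt(d1) = 1/sqrt(3.3e-05) = 174.078;  1/sqrt(d2) = 70.5346
k = (sigma1 - sigma2) / (1/sqrt(d1) - 1/sqrt(d2)) = (180.0 - 96.1) / (174.078 - 70.5346) = 0.810291 MPa*m^0.5
sigma0 = sigma1 - k/sqrt(d1) = 180.0 - 0.810291*174.078 = 38.9465 MPa
sigma_y(d3) = 38.9465 + 0.810291 / sqrt(8.3e-05) = 127.9 MPa


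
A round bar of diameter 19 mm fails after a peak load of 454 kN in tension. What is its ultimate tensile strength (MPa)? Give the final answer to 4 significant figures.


A0 = pi*(d/2)^2 = pi*(19/2)^2 = 283.529 mm^2
UTS = F_max / A0 = 454*1000 / 283.529
UTS = 1601 MPa


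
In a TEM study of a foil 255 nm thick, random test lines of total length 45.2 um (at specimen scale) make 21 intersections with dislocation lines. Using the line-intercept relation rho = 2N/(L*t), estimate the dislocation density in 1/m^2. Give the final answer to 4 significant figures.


rho = 2N / (L * t)
L = 45.2 um = 4.52e-05 m, t = 255 nm = 2.55e-07 m
rho = 2 * 21 / (4.52e-05 * 2.55e-07)
rho = 3.644e+12 1/m^2


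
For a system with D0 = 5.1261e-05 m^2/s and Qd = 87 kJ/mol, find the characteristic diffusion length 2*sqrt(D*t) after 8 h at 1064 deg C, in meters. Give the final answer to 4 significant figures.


Step 1: D = D0 * exp(-Qd/(R*T))
T = 1337.15 K
D = 5.1261e-05 * exp(-87e3 / (8.314 * 1337.15)) = 2.04683e-08 m^2/s
Step 2: L = 2*sqrt(D*t)
t = 8 h = 28800 s
L = 2*sqrt(2.04683e-08 * 28800) = 0.04856 m


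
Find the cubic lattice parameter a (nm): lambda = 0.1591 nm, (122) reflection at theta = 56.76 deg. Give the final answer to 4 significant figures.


d = lambda / (2*sin(theta))
d = 0.1591 / (2*sin(56.76 deg))
d = 0.0951121 nm
a = d * sqrt(h^2+k^2+l^2) = 0.0951121 * sqrt(9)
a = 0.2853 nm


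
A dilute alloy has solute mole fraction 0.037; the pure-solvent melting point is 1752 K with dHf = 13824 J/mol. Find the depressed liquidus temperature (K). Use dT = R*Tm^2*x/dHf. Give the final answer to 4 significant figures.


dT = R*Tm^2*x / dHf
dT = 8.314 * 1752^2 * 0.037 / 13824
dT = 68.304 K
T_new = 1752 - 68.304 = 1684 K


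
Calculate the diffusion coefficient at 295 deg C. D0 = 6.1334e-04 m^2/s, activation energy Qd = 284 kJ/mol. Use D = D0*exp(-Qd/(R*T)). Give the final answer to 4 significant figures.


D = D0 * exp(-Qd / (R*T))
T = 568.15 K
D = 6.1334e-04 * exp(-284e3 / (8.314 * 568.15))
D = 4.746e-30 m^2/s


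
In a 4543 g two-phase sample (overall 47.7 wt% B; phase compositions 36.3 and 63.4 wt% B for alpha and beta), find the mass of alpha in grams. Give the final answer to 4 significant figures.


f_alpha = (C_beta - C0) / (C_beta - C_alpha)
f_alpha = (63.4 - 47.7) / (63.4 - 36.3) = 0.579336
m_alpha = f_alpha * m_total = 0.579336 * 4543 = 2632 g


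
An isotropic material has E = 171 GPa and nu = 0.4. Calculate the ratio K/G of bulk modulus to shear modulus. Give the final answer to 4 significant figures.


G = E / (2*(1+nu))
G = 171 / (2*(1+0.4)) = 61.0714 GPa
K = E / (3*(1-2*nu))
K = 171 / (3*(1-2*0.4)) = 285 GPa
K/G = 285 / 61.0714 = 4.667


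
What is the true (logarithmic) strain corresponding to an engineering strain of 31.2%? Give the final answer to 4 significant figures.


epsilon_true = ln(1 + epsilon_eng)
epsilon_true = ln(1 + 0.312)
epsilon_true = 0.2716


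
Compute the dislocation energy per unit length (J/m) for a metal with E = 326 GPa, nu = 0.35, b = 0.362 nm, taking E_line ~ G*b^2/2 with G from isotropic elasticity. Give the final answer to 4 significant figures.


Step 1: G = E / (2*(1+nu))
G = 326 / (2*(1+0.35)) = 120.741 GPa = 1.20741e+11 Pa
Step 2: E_line = G*b^2/2
b = 0.362 nm = 3.62e-10 m
E_line = 0.5 * 1.20741e+11 * (3.62e-10)^2 = 7.911e-09 J/m


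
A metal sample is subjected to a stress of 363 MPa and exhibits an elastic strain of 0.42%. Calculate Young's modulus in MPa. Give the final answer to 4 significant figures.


E = sigma / epsilon
epsilon = 0.42% = 4.2e-03
E = 363 / 4.2e-03
E = 86430 MPa


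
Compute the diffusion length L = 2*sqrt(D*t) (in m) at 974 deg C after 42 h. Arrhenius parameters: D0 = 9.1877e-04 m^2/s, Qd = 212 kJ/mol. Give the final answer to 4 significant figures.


Step 1: D = D0 * exp(-Qd/(R*T))
T = 1247.15 K
D = 9.1877e-04 * exp(-212e3 / (8.314 * 1247.15)) = 1.2124e-12 m^2/s
Step 2: L = 2*sqrt(D*t)
t = 42 h = 151200 s
L = 2*sqrt(1.2124e-12 * 151200) = 8.563e-04 m


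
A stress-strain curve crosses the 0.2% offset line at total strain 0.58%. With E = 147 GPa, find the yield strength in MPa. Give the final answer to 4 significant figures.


Offset strain = 0.002
Elastic strain at yield = total_strain - offset = 5.8e-03 - 0.002 = 3.8e-03
sigma_y = E * elastic_strain = 147000 * 3.8e-03
sigma_y = 558.6 MPa


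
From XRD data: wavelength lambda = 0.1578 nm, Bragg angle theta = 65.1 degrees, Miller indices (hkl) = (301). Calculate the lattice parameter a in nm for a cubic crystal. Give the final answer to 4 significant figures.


d = lambda / (2*sin(theta))
d = 0.1578 / (2*sin(65.1 deg))
d = 0.0869859 nm
a = d * sqrt(h^2+k^2+l^2) = 0.0869859 * sqrt(10)
a = 0.2751 nm
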